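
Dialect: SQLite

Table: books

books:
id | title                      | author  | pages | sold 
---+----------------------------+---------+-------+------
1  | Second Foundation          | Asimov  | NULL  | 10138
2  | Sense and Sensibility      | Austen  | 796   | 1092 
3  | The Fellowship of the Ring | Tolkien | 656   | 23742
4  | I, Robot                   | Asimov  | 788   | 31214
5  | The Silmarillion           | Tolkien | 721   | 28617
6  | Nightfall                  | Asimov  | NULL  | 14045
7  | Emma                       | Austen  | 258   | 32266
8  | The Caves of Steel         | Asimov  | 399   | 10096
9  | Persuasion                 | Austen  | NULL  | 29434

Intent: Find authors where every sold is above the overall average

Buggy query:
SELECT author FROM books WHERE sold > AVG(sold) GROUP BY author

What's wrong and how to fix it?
Bug: WHERE evaluates per row before aggregation, so AVG() is unavailable

Fix: Use a subquery for AVG and a HAVING MIN(...) filter so the condition holds for every row in the group

Corrected query:
SELECT author FROM books GROUP BY author HAVING MIN(sold) > (SELECT AVG(sold) FROM books)

Result:
author 
-------
Tolkien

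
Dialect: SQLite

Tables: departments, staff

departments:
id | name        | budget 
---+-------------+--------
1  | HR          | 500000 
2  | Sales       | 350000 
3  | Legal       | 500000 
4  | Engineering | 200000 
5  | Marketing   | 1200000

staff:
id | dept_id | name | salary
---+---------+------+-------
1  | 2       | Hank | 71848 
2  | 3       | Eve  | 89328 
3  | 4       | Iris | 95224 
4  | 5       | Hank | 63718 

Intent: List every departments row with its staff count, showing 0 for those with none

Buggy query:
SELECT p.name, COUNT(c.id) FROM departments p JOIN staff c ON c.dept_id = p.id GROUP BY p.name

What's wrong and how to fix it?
Bug: An inner join excludes parents with zero children

Fix: Use LEFT JOIN so parents without children still appear (COUNT(c.id) gives 0)

Corrected query:
SELECT p.name, COUNT(c.id) FROM departments p LEFT JOIN staff c ON c.dept_id = p.id GROUP BY p.name

Result:
name        | COUNT(c.id)
------------+------------
Engineering | 1          
HR          | 0          
Legal       | 1          
Marketing   | 1          
Sales       | 1          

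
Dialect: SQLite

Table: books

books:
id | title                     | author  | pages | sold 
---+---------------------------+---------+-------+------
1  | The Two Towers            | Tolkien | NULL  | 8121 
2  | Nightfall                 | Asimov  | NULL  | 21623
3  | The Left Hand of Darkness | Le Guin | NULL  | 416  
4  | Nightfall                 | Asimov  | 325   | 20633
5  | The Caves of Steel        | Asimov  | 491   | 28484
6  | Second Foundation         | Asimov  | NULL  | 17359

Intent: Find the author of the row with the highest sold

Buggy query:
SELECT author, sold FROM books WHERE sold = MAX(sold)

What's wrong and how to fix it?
Bug: MAX(sold) is an aggregate and cannot be used directly in WHERE

Fix: Wrap MAX in a scalar subquery so WHERE compares against a single value

Corrected query:
SELECT author, sold FROM books WHERE sold = (SELECT MAX(sold) FROM books)

Result:
author | sold 
-------+------
Asimov | 28484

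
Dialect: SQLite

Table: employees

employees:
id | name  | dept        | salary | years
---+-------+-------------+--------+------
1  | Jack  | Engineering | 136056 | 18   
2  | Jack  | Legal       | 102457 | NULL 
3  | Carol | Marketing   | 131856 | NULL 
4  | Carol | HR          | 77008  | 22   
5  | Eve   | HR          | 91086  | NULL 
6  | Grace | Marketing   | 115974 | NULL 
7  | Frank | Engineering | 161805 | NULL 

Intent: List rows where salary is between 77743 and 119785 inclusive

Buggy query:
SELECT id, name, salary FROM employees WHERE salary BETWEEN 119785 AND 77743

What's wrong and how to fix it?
Bug: The bounds are reversed; BETWEEN a AND b requires a <= b to match anything

Fix: Swap the bounds so the smaller value comes first

Corrected query:
SELECT id, name, salary FROM employees WHERE salary BETWEEN 77743 AND 119785

Result:
id | name  | salary
---+-------+-------
2  | Jack  | 102457
5  | Eve   | 91086 
6  | Grace | 115974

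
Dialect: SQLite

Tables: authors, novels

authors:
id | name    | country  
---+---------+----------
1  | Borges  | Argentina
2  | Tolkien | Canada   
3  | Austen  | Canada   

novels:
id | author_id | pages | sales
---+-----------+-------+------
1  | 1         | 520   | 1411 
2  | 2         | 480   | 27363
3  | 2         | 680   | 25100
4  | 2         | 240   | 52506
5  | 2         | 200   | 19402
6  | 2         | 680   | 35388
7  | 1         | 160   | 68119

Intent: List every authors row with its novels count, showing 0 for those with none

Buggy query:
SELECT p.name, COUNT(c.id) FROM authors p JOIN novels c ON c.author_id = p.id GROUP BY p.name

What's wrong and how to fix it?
Bug: An inner join excludes parents with zero children

Fix: Switch to LEFT JOIN to retain unmatched parent rows

Corrected query:
SELECT p.name, COUNT(c.id) FROM authors p LEFT JOIN novels c ON c.author_id = p.id GROUP BY p.name

Result:
name    | COUNT(c.id)
--------+------------
Austen  | 0          
Borges  | 2          
Tolkien | 5          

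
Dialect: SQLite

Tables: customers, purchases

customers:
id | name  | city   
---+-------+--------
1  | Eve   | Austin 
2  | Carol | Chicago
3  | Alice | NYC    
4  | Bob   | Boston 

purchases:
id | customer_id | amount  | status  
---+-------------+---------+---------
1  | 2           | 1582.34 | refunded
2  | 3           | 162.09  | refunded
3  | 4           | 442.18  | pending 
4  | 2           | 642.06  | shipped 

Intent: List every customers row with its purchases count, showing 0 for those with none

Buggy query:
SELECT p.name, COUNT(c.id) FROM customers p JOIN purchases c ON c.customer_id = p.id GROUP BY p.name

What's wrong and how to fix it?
Bug: An inner join excludes parents with zero children

Fix: Use LEFT JOIN so parents without children still appear (COUNT(c.id) gives 0)

Corrected query:
SELECT p.name, COUNT(c.id) FROM customers p LEFT JOIN purchases c ON c.customer_id = p.id GROUP BY p.name

Result:
name  | COUNT(c.id)
------+------------
Alice | 1          
Bob   | 1          
Carol | 2          
Eve   | 0          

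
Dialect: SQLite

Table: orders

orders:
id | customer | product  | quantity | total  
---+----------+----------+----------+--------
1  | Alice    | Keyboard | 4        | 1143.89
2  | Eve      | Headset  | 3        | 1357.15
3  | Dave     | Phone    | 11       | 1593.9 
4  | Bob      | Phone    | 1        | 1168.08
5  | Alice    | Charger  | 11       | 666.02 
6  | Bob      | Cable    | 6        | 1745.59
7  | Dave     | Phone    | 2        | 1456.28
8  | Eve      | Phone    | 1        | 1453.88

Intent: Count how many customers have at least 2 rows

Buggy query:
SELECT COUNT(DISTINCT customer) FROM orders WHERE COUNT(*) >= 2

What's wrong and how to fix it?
Bug: WHERE filters individual rows, not groups, so a group-level COUNT is invalid there

Fix: Group first with HAVING COUNT(*) >= 2, then COUNT the resulting groups

Corrected query:
SELECT COUNT(*) FROM (SELECT customer FROM orders GROUP BY customer HAVING COUNT(*) >= 2)

Result:
COUNT(*)
--------
4       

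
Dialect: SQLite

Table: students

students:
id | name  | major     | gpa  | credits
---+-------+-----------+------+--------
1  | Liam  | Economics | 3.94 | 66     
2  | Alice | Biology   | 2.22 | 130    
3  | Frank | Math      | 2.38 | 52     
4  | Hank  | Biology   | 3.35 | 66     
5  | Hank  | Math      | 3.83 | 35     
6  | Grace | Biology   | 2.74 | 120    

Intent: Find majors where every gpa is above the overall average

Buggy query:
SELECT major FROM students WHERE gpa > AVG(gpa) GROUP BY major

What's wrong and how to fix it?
Bug: WHERE evaluates per row before aggregation, so AVG() is unavailable

Fix: Compute the overall average in a scalar subquery and compare each group's MIN against it in HAVING

Corrected query:
SELECT major FROM students GROUP BY major HAVING MIN(gpa) > (SELECT AVG(gpa) FROM students)

Result:
major    
---------
Economics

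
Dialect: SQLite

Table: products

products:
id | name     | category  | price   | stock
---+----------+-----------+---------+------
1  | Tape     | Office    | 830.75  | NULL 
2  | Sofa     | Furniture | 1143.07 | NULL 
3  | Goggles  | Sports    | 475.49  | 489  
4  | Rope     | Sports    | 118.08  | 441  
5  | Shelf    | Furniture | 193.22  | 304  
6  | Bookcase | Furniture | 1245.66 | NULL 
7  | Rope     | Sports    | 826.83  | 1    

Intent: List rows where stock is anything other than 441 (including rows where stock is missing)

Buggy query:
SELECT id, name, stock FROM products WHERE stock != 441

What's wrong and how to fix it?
Bug: Inequality against NULL is unknown, not true; rows with NULL are dropped

Fix: Add an explicit OR stock IS NULL to include the missing-value rows

Corrected query:
SELECT id, name, stock FROM products WHERE stock != 441 OR stock IS NULL

Result:
id | name     | stock
---+----------+------
1  | Tape     | NULL 
2  | Sofa     | NULL 
3  | Goggles  | 489  
5  | Shelf    | 304  
6  | Bookcase | NULL 
7  | Rope     | 1    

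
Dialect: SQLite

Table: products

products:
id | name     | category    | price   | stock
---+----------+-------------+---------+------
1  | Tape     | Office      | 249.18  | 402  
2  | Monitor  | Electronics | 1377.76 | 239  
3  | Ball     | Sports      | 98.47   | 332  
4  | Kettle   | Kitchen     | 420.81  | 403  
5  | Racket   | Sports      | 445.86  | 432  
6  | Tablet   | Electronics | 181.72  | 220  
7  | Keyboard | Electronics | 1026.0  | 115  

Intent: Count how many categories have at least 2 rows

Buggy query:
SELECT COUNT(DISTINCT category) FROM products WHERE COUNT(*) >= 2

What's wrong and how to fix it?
Bug: WHERE filters individual rows, not groups, so a group-level COUNT is invalid there

Fix: Group first with HAVING COUNT(*) >= 2, then COUNT the resulting groups

Corrected query:
SELECT COUNT(*) FROM (SELECT category FROM products GROUP BY category HAVING COUNT(*) >= 2)

Result:
COUNT(*)
--------
2       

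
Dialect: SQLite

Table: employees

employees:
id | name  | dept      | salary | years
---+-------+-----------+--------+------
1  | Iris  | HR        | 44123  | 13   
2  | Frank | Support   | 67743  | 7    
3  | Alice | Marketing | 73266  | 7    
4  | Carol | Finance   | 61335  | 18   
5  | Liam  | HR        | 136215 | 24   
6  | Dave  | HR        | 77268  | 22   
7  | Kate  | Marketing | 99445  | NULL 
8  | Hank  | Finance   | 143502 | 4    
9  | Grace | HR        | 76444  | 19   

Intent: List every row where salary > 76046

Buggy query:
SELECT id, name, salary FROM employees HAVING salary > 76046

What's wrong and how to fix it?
Bug: HAVING filters the output of aggregation, but this query has no GROUP BY and no aggregate functions, so SQLite rejects it (HAVING clause on a non-aggregate query); the condition here is per row

Fix: Use WHERE for row-level filtering

Corrected query:
SELECT id, name, salary FROM employees WHERE salary > 76046

Result:
id | name  | salary
---+-------+-------
5  | Liam  | 136215
6  | Dave  | 77268 
7  | Kate  | 99445 
8  | Hank  | 143502
9  | Grace | 76444 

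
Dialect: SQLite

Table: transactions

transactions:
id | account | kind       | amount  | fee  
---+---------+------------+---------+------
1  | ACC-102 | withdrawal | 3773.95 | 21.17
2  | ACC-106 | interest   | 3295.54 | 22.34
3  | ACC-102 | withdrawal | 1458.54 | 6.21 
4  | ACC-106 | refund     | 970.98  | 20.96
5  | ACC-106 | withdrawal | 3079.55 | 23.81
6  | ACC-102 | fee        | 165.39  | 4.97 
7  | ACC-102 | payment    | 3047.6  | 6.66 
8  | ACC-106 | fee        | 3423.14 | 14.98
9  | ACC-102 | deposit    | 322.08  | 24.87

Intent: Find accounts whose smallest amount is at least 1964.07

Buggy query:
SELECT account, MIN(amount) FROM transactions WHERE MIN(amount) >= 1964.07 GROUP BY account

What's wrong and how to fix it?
Bug: Aggregates like MIN are computed per group after WHERE runs

Fix: Replace WHERE with HAVING after the GROUP BY

Corrected query:
SELECT account, MIN(amount) FROM transactions GROUP BY account HAVING MIN(amount) >= 1964.07

Result:
(no rows)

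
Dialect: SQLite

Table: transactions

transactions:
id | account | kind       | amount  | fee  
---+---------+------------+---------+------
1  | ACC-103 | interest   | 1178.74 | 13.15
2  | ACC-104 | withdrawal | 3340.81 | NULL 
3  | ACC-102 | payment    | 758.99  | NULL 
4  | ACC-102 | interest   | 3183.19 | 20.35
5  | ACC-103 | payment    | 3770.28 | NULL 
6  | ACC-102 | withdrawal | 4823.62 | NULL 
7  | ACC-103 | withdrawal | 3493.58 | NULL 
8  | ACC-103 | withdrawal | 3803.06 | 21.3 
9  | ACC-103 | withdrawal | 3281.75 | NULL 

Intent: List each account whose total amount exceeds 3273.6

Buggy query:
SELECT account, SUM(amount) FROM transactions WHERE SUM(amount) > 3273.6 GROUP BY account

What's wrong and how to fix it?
Bug: WHERE runs before GROUP BY, so aggregates aren't available there

Fix: Use HAVING (which filters groups after aggregation) instead of WHERE

Corrected query:
SELECT account, SUM(amount) FROM transactions GROUP BY account HAVING SUM(amount) > 3273.6

Result:
account | SUM(amount)
--------+------------
ACC-102 | 8765.8     
ACC-103 | 15527.41   
ACC-104 | 3340.81    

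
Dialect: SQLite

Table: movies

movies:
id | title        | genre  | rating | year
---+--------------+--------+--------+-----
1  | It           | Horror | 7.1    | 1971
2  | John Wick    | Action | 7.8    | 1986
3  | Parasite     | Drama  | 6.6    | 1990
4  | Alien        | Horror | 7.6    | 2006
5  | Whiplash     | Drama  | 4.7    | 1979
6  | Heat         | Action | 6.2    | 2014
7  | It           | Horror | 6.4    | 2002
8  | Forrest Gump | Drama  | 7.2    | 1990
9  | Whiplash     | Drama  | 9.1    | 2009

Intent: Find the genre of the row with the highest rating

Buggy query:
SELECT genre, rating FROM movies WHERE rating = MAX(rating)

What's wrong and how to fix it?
Bug: MAX(rating) is an aggregate and cannot be used directly in WHERE

Fix: Wrap MAX in a scalar subquery so WHERE compares against a single value

Corrected query:
SELECT genre, rating FROM movies WHERE rating = (SELECT MAX(rating) FROM movies)

Result:
genre | rating
------+-------
Drama | 9.1   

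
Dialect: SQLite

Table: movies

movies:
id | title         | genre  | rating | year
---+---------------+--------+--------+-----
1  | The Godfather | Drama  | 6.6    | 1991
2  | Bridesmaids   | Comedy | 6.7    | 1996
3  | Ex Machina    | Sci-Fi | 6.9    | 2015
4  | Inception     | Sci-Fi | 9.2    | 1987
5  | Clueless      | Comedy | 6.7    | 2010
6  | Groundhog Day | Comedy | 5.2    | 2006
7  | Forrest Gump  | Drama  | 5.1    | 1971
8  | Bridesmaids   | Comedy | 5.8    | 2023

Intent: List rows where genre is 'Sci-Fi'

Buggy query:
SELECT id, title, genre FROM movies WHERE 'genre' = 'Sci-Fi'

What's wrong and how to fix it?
Bug: Single quotes denote string literals in SQL; the column name is being compared as a constant string

Fix: Remove the quotes around the column name (or use double quotes for an identifier)

Corrected query:
SELECT id, title, genre FROM movies WHERE genre = 'Sci-Fi'

Result:
id | title      | genre 
---+------------+-------
3  | Ex Machina | Sci-Fi
4  | Inception  | Sci-Fi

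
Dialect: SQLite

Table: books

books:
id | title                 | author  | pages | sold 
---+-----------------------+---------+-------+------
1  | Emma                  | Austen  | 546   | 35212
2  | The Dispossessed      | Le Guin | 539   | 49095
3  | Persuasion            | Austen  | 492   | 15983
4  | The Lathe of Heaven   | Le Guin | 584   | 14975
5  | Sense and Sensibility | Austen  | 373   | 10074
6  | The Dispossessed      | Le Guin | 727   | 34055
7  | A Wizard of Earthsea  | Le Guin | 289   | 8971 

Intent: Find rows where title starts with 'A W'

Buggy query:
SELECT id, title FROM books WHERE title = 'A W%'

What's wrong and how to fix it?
Bug: '=' compares the literal string including the % character; pattern matching needs LIKE

Fix: Use LIKE for wildcard pattern matching

Corrected query:
SELECT id, title FROM books WHERE title LIKE 'A W%'

Result:
id | title               
---+---------------------
7  | A Wizard of Earthsea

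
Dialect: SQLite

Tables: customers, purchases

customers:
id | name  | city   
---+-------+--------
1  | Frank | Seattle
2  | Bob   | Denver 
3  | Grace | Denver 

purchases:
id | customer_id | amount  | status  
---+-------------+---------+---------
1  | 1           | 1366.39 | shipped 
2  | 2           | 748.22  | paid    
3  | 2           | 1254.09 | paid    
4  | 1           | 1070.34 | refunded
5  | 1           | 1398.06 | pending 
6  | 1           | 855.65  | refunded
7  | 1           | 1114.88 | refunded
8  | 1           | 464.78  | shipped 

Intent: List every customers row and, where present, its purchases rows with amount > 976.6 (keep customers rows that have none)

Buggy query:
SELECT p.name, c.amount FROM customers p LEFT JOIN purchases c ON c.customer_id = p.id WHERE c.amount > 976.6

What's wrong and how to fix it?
Bug: Filtering c.amount in WHERE discards the NULL rows produced by LEFT JOIN, turning it into an inner join

Fix: Move the right-table condition into the ON clause so unmatched parents are kept

Corrected query:
SELECT p.name, c.amount FROM customers p LEFT JOIN purchases c ON c.customer_id = p.id AND c.amount > 976.6

Result:
name  | amount 
------+--------
Frank | 1070.34
Frank | 1114.88
Frank | 1366.39
Frank | 1398.06
Bob   | 1254.09
Grace | NULL   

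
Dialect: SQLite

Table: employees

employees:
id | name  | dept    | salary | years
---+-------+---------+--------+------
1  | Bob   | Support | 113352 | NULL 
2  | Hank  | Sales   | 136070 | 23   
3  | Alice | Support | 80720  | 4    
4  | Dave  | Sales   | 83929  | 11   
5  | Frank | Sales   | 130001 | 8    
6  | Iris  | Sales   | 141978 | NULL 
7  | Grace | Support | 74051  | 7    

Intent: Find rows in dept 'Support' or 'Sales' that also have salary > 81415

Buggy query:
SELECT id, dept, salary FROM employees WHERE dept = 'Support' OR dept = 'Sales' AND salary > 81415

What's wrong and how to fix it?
Bug: AND binds tighter than OR, so this parses as dept = 'Support' OR (dept = 'Sales' AND salary > 81415)

Fix: Add parentheses around the OR so the AND applies to both alternatives

Corrected query:
SELECT id, dept, salary FROM employees WHERE (dept = 'Support' OR dept = 'Sales') AND salary > 81415

Result:
id | dept    | salary
---+---------+-------
1  | Support | 113352
2  | Sales   | 136070
4  | Sales   | 83929 
5  | Sales   | 130001
6  | Sales   | 141978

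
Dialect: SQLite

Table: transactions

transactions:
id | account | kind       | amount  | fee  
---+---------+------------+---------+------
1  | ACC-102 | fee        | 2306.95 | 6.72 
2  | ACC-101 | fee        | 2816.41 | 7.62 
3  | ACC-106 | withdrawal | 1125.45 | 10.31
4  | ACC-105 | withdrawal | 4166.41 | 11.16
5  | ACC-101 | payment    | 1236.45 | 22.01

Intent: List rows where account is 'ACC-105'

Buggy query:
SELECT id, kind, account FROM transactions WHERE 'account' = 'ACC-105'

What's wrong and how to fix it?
Bug: Single quotes denote string literals in SQL; the column name is being compared as a constant string

Fix: Remove the quotes around the column name (or use double quotes for an identifier)

Corrected query:
SELECT id, kind, account FROM transactions WHERE account = 'ACC-105'

Result:
id | kind       | account
---+------------+--------
4  | withdrawal | ACC-105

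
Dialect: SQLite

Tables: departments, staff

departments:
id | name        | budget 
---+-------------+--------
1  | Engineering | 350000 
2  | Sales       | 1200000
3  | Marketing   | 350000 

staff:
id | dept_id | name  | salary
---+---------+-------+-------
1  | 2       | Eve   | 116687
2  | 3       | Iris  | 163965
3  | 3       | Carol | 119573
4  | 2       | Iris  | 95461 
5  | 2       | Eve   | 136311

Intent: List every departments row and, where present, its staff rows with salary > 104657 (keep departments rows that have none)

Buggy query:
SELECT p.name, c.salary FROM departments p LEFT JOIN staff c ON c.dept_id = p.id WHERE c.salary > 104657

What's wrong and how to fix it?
Bug: Filtering c.salary in WHERE discards the NULL rows produced by LEFT JOIN, turning it into an inner join

Fix: Put 'c.salary > 104657' in the JOIN's ON clause instead of WHERE

Corrected query:
SELECT p.name, c.salary FROM departments p LEFT JOIN staff c ON c.dept_id = p.id AND c.salary > 104657

Result:
name        | salary
------------+-------
Engineering | NULL  
Sales       | 116687
Sales       | 136311
Marketing   | 119573
Marketing   | 163965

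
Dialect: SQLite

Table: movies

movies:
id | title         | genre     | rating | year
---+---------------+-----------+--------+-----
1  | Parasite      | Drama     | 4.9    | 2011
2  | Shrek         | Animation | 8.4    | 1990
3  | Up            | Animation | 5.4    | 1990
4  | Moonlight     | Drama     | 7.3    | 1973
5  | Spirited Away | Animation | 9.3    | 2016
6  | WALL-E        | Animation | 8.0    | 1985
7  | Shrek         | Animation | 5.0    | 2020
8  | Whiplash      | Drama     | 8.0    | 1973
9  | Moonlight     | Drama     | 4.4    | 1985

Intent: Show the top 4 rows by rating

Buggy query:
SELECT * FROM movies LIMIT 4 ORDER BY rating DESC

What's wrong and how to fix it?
Bug: LIMIT must come after ORDER BY

Fix: Swap the clauses: ORDER BY first, then LIMIT

Corrected query:
SELECT * FROM movies ORDER BY rating DESC LIMIT 4

Result:
id | title         | genre     | rating | year
---+---------------+-----------+--------+-----
5  | Spirited Away | Animation | 9.3    | 2016
2  | Shrek         | Animation | 8.4    | 1990
6  | WALL-E        | Animation | 8      | 1985
8  | Whiplash      | Drama     | 8      | 1973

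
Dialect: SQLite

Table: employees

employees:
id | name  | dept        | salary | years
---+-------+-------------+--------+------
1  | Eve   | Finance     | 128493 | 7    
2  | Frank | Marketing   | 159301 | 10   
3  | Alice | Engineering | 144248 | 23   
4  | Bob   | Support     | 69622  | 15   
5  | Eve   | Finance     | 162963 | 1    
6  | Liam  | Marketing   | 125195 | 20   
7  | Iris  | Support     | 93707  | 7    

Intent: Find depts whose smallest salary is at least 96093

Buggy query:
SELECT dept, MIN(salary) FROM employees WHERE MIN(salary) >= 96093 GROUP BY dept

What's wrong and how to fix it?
Bug: MIN() in WHERE is a misuse of aggregate

Fix: Replace WHERE with HAVING after the GROUP BY

Corrected query:
SELECT dept, MIN(salary) FROM employees GROUP BY dept HAVING MIN(salary) >= 96093

Result:
dept        | MIN(salary)
------------+------------
Engineering | 144248     
Finance     | 128493     
Marketing   | 125195     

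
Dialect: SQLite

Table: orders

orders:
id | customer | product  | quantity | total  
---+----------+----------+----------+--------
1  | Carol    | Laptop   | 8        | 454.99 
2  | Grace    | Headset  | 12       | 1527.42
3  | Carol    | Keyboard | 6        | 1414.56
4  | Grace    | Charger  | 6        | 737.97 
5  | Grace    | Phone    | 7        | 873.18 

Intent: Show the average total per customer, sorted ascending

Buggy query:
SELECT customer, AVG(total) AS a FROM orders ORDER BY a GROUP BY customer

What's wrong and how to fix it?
Bug: ORDER BY appears before GROUP BY; SQL clause order requires GROUP BY first

Fix: Reorder: SELECT … FROM … GROUP BY … ORDER BY …

Corrected query:
SELECT customer, AVG(total) AS a FROM orders GROUP BY customer ORDER BY a

Result:
customer | a      
---------+--------
Carol    | 934.775
Grace    | 1046.19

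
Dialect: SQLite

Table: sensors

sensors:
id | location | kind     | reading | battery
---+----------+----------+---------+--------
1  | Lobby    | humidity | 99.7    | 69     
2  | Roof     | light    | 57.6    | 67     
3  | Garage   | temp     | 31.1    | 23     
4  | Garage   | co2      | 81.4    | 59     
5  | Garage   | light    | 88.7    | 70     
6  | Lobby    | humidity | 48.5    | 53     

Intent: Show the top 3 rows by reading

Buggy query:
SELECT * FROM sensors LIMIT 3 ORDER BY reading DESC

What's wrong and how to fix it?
Bug: ORDER BY cannot follow LIMIT; LIMIT is the final clause

Fix: Sort with ORDER BY, then apply LIMIT

Corrected query:
SELECT * FROM sensors ORDER BY reading DESC LIMIT 3

Result:
id | location | kind     | reading | battery
---+----------+----------+---------+--------
1  | Lobby    | humidity | 99.7    | 69     
5  | Garage   | light    | 88.7    | 70     
4  | Garage   | co2      | 81.4    | 59     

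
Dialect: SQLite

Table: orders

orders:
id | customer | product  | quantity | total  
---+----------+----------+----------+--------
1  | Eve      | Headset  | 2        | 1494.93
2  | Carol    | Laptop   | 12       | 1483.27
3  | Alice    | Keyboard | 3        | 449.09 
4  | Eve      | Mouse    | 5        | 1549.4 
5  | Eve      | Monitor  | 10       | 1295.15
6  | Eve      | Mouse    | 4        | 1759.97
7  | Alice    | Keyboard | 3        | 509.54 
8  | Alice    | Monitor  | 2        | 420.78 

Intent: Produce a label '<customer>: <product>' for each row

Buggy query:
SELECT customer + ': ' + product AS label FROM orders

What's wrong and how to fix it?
Bug: '+' is numeric addition; on text columns SQLite converts them to 0 instead of concatenating

Fix: Replace + with || to concatenate text

Corrected query:
SELECT customer || ': ' || product AS label FROM orders

Result:
label          
---------------
Eve: Headset   
Carol: Laptop  
Alice: Keyboard
Eve: Mouse     
Eve: Monitor   
Eve: Mouse     
Alice: Keyboard
Alice: Monitor 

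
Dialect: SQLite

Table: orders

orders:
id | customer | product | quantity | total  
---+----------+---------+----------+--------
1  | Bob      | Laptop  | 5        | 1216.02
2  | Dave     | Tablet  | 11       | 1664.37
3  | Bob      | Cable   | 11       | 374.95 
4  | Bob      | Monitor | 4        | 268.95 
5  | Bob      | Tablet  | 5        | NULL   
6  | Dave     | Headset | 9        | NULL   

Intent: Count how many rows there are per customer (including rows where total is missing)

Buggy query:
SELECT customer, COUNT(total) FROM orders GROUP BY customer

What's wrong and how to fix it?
Bug: COUNT(total) skips NULLs, so groups with missing total are undercounted

Fix: Use COUNT(*) to count all rows regardless of NULL

Corrected query:
SELECT customer, COUNT(*) FROM orders GROUP BY customer

Result:
customer | COUNT(*)
---------+---------
Bob      | 4       
Dave     | 2       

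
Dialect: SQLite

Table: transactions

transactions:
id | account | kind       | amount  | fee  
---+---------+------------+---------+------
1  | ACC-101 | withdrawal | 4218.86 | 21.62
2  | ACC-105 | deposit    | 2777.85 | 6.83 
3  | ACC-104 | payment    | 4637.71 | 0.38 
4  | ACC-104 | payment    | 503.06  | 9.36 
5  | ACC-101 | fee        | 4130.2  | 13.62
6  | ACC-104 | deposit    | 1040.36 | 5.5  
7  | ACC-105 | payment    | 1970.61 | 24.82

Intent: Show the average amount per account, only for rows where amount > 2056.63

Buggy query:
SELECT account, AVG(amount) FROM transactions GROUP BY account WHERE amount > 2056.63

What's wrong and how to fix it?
Bug: WHERE cannot follow GROUP BY

Fix: Place WHERE between FROM and GROUP BY

Corrected query:
SELECT account, AVG(amount) FROM transactions WHERE amount > 2056.63 GROUP BY account

Result:
account | AVG(amount)
--------+------------
ACC-101 | 4174.53    
ACC-104 | 4637.71    
ACC-105 | 2777.85    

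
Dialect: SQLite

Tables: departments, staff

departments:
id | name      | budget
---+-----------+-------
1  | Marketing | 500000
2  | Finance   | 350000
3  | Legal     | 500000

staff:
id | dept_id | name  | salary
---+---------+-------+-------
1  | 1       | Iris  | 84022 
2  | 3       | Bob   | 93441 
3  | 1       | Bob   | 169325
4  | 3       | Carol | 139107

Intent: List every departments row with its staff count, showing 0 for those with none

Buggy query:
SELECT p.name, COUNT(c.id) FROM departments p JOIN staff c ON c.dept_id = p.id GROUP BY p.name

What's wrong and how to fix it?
Bug: INNER JOIN drops departments rows that have no matching staff rows

Fix: Switch to LEFT JOIN to retain unmatched parent rows

Corrected query:
SELECT p.name, COUNT(c.id) FROM departments p LEFT JOIN staff c ON c.dept_id = p.id GROUP BY p.name

Result:
name      | COUNT(c.id)
----------+------------
Finance   | 0          
Legal     | 2          
Marketing | 2          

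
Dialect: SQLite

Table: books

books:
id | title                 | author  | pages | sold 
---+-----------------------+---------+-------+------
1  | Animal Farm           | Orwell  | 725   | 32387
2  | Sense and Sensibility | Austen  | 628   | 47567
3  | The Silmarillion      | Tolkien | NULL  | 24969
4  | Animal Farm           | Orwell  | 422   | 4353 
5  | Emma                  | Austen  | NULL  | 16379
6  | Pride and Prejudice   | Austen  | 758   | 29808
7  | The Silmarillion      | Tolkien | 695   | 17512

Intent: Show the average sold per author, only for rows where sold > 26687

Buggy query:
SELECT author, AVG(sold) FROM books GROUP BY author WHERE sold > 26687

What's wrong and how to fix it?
Bug: Row-level WHERE must come before GROUP BY in the clause order

Fix: Place WHERE between FROM and GROUP BY

Corrected query:
SELECT author, AVG(sold) FROM books WHERE sold > 26687 GROUP BY author

Result:
author | AVG(sold)
-------+----------
Austen | 38687.5  
Orwell | 32387    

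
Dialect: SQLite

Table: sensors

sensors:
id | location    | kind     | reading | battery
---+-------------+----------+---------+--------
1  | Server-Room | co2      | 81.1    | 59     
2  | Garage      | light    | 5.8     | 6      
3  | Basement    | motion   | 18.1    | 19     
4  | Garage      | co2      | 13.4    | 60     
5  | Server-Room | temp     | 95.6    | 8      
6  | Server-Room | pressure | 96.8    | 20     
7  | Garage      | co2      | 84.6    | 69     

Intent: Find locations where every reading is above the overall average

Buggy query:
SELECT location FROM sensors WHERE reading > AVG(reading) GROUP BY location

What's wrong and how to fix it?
Bug: WHERE evaluates per row before aggregation, so AVG() is unavailable

Fix: Compute the overall average in a scalar subquery and compare each group's MIN against it in HAVING

Corrected query:
SELECT location FROM sensors GROUP BY location HAVING MIN(reading) > (SELECT AVG(reading) FROM sensors)

Result:
location   
-----------
Server-Room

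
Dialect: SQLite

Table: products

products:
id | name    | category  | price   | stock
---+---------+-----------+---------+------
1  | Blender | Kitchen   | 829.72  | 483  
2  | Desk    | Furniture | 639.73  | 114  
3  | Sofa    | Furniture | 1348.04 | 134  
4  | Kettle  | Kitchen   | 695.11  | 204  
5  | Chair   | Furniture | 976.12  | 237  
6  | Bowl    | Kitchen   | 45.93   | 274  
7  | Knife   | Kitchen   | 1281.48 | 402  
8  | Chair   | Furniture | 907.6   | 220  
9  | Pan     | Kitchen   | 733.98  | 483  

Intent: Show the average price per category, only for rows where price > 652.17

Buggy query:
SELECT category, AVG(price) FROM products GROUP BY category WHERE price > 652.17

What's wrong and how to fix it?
Bug: WHERE cannot follow GROUP BY

Fix: Place WHERE between FROM and GROUP BY

Corrected query:
SELECT category, AVG(price) FROM products WHERE price > 652.17 GROUP BY category

Result:
category  | AVG(price) 
----------+------------
Furniture | 1077.253333
Kitchen   | 885.0725   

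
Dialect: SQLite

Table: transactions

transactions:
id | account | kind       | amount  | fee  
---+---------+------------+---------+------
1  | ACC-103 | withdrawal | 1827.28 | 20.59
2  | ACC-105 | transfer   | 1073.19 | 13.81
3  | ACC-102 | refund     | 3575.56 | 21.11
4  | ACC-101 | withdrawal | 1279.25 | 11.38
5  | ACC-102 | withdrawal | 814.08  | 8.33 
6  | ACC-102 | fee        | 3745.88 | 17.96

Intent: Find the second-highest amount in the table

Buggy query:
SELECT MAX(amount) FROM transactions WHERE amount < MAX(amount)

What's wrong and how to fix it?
Bug: The inner MAX is an aggregate inside WHERE, which is not allowed

Fix: Put the inner MAX in a scalar subquery

Corrected query:
SELECT MAX(amount) FROM transactions WHERE amount < (SELECT MAX(amount) FROM transactions)

Result:
MAX(amount)
-----------
3575.56    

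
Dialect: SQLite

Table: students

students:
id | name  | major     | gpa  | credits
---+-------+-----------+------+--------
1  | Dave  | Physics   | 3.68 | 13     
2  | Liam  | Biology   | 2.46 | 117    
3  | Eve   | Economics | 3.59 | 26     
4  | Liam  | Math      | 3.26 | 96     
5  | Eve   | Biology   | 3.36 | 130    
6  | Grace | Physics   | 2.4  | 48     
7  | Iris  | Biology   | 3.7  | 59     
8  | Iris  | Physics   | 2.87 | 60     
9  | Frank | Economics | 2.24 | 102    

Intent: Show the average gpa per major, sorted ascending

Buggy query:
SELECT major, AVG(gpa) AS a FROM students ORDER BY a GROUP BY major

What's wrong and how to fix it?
Bug: GROUP BY must precede ORDER BY

Fix: Reorder: SELECT … FROM … GROUP BY … ORDER BY …

Corrected query:
SELECT major, AVG(gpa) AS a FROM students GROUP BY major ORDER BY a

Result:
major     | a       
----------+---------
Economics | 2.915   
Physics   | 2.983333
Biology   | 3.173333
Math      | 3.26    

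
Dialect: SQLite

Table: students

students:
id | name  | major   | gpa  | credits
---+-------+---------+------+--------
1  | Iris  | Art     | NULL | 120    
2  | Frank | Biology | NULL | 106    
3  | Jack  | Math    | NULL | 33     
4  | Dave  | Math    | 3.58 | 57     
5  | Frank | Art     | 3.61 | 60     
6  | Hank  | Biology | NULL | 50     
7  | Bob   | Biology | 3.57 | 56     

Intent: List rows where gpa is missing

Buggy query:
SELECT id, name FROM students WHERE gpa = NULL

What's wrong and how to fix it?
Bug: '= NULL' is always unknown in SQL three-valued logic, so no rows match

Fix: Use IS NULL to test for NULL

Corrected query:
SELECT id, name FROM students WHERE gpa IS NULL

Result:
id | name 
---+------
1  | Iris 
2  | Frank
3  | Jack 
6  | Hank 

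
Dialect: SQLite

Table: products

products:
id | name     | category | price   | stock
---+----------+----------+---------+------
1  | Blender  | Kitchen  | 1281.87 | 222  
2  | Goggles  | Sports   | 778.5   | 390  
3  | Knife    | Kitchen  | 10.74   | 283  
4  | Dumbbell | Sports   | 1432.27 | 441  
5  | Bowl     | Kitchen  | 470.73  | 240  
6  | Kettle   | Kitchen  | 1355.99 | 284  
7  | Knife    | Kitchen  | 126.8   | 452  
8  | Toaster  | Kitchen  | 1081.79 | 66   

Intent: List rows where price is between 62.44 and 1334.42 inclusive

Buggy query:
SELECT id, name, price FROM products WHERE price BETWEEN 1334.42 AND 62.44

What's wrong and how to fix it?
Bug: BETWEEN expects the lower bound first; with 1334.42 AND 62.44 the range is empty

Fix: Write BETWEEN 62.44 AND 1334.42

Corrected query:
SELECT id, name, price FROM products WHERE price BETWEEN 62.44 AND 1334.42

Result:
id | name    | price  
---+---------+--------
1  | Blender | 1281.87
2  | Goggles | 778.5  
5  | Bowl    | 470.73 
7  | Knife   | 126.8  
8  | Toaster | 1081.79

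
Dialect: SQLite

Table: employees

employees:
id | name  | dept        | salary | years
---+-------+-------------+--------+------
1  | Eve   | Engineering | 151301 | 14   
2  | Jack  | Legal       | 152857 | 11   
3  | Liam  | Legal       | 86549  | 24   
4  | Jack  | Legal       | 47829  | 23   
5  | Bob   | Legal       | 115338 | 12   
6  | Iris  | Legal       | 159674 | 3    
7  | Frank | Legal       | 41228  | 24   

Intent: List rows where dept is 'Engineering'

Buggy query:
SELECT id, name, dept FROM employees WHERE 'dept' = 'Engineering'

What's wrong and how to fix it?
Bug: 'dept' in single quotes is a string literal, not the column; the comparison is literal-vs-literal and never true

Fix: Reference the column as dept without single quotes

Corrected query:
SELECT id, name, dept FROM employees WHERE dept = 'Engineering'

Result:
id | name | dept       
---+------+------------
1  | Eve  | Engineering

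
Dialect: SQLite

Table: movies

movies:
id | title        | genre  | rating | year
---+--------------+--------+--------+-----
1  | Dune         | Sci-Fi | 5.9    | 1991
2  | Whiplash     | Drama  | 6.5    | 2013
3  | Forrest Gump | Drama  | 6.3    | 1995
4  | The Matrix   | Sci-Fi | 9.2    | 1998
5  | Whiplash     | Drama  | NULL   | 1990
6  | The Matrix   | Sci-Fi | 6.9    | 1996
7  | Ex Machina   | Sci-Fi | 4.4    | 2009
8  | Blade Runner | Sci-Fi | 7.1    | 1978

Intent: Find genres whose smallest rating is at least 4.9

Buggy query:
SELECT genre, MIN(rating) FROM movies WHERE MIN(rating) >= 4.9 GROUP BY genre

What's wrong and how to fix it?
Bug: MIN() in WHERE is a misuse of aggregate

Fix: Replace WHERE with HAVING after the GROUP BY

Corrected query:
SELECT genre, MIN(rating) FROM movies GROUP BY genre HAVING MIN(rating) >= 4.9

Result:
genre | MIN(rating)
------+------------
Drama | 6.3        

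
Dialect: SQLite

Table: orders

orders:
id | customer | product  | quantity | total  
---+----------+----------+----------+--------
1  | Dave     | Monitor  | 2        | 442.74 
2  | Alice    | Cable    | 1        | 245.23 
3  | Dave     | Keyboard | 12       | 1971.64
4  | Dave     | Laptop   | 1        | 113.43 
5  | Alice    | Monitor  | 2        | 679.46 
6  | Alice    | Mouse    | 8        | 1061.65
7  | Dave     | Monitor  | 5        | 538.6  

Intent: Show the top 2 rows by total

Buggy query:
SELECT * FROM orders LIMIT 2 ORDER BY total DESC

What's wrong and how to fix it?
Bug: ORDER BY cannot follow LIMIT; LIMIT is the final clause

Fix: Sort with ORDER BY, then apply LIMIT

Corrected query:
SELECT * FROM orders ORDER BY total DESC LIMIT 2

Result:
id | customer | product  | quantity | total  
---+----------+----------+----------+--------
3  | Dave     | Keyboard | 12       | 1971.64
6  | Alice    | Mouse    | 8        | 1061.65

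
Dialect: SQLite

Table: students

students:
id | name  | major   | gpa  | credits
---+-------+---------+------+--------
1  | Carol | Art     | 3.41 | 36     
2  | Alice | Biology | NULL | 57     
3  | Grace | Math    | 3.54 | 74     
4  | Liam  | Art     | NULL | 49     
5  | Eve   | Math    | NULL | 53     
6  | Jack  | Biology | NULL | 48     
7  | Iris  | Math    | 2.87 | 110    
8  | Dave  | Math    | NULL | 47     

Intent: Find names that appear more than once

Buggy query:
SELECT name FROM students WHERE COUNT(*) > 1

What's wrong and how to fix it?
Bug: WHERE can't reference COUNT(*); aggregates are computed after WHERE

Fix: GROUP BY name, then filter groups with HAVING COUNT(*) > 1

Corrected query:
SELECT name FROM students GROUP BY name HAVING COUNT(*) > 1

Result:
(no rows)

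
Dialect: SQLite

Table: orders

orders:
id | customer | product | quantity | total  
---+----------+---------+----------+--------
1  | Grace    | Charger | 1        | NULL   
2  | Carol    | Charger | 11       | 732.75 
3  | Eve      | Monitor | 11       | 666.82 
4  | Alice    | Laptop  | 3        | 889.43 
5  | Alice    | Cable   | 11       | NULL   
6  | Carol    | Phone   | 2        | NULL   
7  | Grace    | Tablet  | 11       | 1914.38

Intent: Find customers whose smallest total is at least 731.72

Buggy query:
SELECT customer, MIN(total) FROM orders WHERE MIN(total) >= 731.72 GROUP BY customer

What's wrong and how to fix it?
Bug: Aggregates like MIN are computed per group after WHERE runs

Fix: Replace WHERE with HAVING after the GROUP BY

Corrected query:
SELECT customer, MIN(total) FROM orders GROUP BY customer HAVING MIN(total) >= 731.72

Result:
customer | MIN(total)
---------+-----------
Alice    | 889.43    
Carol    | 732.75    
Grace    | 1914.38   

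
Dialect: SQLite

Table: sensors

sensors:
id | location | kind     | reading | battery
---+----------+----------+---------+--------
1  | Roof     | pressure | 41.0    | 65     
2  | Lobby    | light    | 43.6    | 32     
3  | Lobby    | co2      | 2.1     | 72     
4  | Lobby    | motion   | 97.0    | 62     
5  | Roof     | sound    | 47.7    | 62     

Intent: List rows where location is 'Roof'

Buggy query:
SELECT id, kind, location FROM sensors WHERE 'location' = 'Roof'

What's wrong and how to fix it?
Bug: Single quotes denote string literals in SQL; the column name is being compared as a constant string

Fix: Reference the column as location without single quotes

Corrected query:
SELECT id, kind, location FROM sensors WHERE location = 'Roof'

Result:
id | kind     | location
---+----------+---------
1  | pressure | Roof    
5  | sound    | Roof    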